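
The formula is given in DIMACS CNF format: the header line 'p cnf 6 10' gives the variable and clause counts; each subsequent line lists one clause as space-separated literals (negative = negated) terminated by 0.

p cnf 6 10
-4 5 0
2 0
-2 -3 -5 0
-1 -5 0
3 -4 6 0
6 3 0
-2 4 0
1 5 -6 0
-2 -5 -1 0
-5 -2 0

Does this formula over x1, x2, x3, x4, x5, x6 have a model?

From the singleton clause (x2), x2 = True.
From the singleton clause (x4), x4 = True.
From the singleton clause (x5), x5 = True.
Now (¬x5) is unsatisfied and unit — conflict.
No assignment satisfies every clause.

Unsatisfiable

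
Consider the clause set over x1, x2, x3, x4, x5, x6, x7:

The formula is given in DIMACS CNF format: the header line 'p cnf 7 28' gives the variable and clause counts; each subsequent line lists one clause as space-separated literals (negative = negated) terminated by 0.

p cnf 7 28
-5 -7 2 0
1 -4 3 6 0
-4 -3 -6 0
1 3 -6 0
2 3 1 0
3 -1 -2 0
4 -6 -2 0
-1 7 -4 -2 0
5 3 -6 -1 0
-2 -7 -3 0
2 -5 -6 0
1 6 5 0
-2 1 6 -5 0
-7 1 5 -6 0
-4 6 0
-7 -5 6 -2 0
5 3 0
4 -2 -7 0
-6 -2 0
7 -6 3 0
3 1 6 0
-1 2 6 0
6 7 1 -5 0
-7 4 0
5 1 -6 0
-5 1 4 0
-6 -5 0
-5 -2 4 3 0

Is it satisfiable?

Yes

Branch on x4: set x4 = False.
The clause (¬x7) is unit, so x7 = False.
Branch on x6: set x6 = False.
Branch on x1: set x1 = True.
The clause (x2) is unit, so x2 = True.
The clause (x3) is unit, so x3 = True.
Every clause is now satisfied; x5 is unconstrained.
A satisfying assignment: x1 ↦ True,  x2 ↦ True,  x3 ↦ True,  x4 ↦ False,  x5 ↦ False,  x6 ↦ False,  x7 ↦ False.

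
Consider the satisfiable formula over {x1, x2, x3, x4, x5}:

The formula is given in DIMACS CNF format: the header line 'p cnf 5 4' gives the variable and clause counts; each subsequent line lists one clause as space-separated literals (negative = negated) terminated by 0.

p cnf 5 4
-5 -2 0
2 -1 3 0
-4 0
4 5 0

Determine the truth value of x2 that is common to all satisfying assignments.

Suppose x2 = True.
Unit clause (¬x5) forces x5 = False.
Unit clause (¬x4) forces x4 = False.
But (x4) is also a unit clause — contradiction.
So every satisfying assignment has x2 = False.

False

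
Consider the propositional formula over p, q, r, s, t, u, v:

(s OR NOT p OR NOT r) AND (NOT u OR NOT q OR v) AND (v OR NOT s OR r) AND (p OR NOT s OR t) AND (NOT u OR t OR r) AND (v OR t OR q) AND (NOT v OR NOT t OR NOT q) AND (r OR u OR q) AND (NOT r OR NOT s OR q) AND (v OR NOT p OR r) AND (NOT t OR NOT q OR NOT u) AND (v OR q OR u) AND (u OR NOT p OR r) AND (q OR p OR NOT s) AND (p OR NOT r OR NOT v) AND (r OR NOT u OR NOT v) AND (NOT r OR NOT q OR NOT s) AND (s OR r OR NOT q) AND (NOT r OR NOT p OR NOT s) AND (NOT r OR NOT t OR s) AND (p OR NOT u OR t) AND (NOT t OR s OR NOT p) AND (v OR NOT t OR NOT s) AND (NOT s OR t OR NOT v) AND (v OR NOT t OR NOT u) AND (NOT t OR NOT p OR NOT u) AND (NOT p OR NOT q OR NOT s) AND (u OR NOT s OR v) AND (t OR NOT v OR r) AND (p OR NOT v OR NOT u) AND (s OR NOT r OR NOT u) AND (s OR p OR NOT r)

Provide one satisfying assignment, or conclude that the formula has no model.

Branch on s: set s = true.
Branch on v: set v = true.
From the singleton clause (t), t = true.
From the singleton clause (NOT q), q = false.
From the singleton clause (NOT r), r = false.
From the singleton clause (u), u = true.
That conflicts with the unit clause (NOT u).
That branch fails; take v = false instead.
From the singleton clause (r), r = true.
From the singleton clause (q), q = true.
That conflicts with the unit clause (NOT q).
Either choice for v ends in contradiction.
That branch fails; take s = false instead.
Branch on p: set p = false.
From the singleton clause (NOT r), r = false.
From the singleton clause (NOT q), q = false.
From the singleton clause (u), u = true.
From the singleton clause (t), t = true.
From the singleton clause (NOT v), v = false.
That conflicts with the unit clause (v).
That branch fails; take p = true instead.
From the singleton clause (NOT r), r = false.
From the singleton clause (v), v = true.
From the singleton clause (u), u = true.
That conflicts with the unit clause (NOT u).
Either choice for p ends in contradiction.
Either choice for s ends in contradiction.

UNSATISFIABLE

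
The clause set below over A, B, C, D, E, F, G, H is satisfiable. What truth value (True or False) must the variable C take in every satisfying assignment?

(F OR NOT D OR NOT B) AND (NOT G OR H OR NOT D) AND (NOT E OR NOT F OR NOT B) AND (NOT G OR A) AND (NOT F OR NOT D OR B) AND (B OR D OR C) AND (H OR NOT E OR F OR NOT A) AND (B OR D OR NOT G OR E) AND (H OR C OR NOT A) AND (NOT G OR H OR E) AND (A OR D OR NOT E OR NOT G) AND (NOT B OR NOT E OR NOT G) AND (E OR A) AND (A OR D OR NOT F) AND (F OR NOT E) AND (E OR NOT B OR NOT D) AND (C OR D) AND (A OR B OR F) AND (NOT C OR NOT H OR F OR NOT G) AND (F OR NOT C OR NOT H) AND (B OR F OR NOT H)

True

Suppose C = false.
The clause (D) is unit, so D = true.
Case F = true:
The clause (B) is unit, so B = true.
The clause (NOT E) is unit, so E = false.
But (E) is also a unit clause — contradiction.
Undo F and try F = false.
The clause (NOT B) is unit, so B = false.
The clause (NOT E) is unit, so E = false.
The clause (A) is unit, so A = true.
The clause (H) is unit, so H = true.
But (NOT H) is also a unit clause — contradiction.
Neither F = true nor F = false works.
So every satisfying assignment has C = True.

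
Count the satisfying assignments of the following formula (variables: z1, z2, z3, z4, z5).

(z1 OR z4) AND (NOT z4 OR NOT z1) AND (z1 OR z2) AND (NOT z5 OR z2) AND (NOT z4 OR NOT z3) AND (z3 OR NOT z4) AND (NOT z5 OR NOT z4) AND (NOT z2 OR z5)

There are 2^5 = 32 truth assignments over (z1, z2, z3, z4, z5).
Split on z1. With z1 = true, the clauses containing z1 are satisfied and NOT z1 drops from the rest; 4 of the 2^4 = 16 assignments to the other variables satisfy what remains.
With z1 = false, by the same count on the reduced clause set, 0 assignments work.
(One model: z1=T, z2=F, z3=F, z4=F, z5=F.)
Total: 4 + 0 = 4.

4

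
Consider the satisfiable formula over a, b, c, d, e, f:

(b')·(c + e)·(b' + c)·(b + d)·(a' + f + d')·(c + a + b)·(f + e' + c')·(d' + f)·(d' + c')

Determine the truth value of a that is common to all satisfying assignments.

True

Suppose a = 0.
The clause (b') is unit, so b = 0.
The clause (d) is unit, so d = 1.
The clause (c) is unit, so c = 1.
Now (c') is unsatisfied and unit — conflict.
So every satisfying assignment has a = True.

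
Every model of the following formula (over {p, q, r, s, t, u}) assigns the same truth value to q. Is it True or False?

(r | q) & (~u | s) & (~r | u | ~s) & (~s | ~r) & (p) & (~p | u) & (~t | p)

True

Suppose q = 0.
The clause (r) is unit, so r = 1.
The clause (~s) is unit, so s = 0.
The clause (~u) is unit, so u = 0.
The clause (p) is unit, so p = 1.
Now (~p) is unsatisfied and unit — conflict.
So every satisfying assignment has q = True.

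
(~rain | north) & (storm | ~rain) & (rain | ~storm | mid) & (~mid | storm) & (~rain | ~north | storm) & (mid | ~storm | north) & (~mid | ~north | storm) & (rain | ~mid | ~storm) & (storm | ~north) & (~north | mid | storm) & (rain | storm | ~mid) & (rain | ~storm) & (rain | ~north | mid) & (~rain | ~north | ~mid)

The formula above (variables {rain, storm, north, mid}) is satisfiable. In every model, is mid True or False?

False

Suppose mid = 1.
The clause (storm) is unit, so storm = 1.
The clause (rain) is unit, so rain = 1.
The clause (north) is unit, so north = 1.
That conflicts with the unit clause (~north).
So every satisfying assignment has mid = False.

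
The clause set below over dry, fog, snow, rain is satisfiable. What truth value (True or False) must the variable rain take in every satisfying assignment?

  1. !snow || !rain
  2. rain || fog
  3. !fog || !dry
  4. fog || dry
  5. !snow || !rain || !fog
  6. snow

False

Suppose rain = true.
From the singleton clause (!snow), snow = false.
Now (snow) is unsatisfied and unit — conflict.
So every satisfying assignment has rain = False.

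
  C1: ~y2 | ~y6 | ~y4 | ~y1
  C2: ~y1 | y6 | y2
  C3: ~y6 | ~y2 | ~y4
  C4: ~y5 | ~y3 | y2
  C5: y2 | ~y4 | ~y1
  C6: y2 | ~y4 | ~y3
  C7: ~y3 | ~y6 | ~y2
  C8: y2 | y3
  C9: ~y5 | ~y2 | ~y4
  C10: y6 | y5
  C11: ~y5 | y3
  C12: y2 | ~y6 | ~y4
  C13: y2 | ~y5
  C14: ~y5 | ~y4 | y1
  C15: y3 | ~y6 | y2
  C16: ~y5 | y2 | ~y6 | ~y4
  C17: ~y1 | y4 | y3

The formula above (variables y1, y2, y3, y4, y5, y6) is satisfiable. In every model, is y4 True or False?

Suppose y4 = 1.
Suppose y6 = 0.
(y5) alone gives y5 = 1.
(~y2) alone gives y2 = 0.
But (y2) is also a unit clause — contradiction.
That branch fails; take y6 = 1 instead.
(~y2) alone gives y2 = 0.
But (y2) is also a unit clause — contradiction.
Either choice for y6 ends in contradiction.
So every satisfying assignment has y4 = False.

False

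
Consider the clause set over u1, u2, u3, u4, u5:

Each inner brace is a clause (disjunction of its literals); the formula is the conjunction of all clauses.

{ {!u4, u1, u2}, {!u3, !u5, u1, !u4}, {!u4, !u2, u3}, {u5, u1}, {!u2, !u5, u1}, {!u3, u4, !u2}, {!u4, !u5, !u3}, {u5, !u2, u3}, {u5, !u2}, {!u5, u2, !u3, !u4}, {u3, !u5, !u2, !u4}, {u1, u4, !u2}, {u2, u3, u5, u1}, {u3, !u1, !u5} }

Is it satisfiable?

Yes, satisfiable

Branch on u5: set u5 = true.
Branch on u2: set u2 = false.
Branch on u4: set u4 = false.
Branch on u3: set u3 = false.
Unit clause (!u1) forces u1 = false.
This assignment satisfies each clause.
A satisfying assignment: u1 ↦ false; u2 ↦ false; u3 ↦ false; u4 ↦ false; u5 ↦ true.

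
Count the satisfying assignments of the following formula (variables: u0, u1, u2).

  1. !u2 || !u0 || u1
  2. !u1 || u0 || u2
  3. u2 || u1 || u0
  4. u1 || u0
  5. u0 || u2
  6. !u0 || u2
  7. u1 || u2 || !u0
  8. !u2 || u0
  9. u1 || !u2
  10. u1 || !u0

There are 2^3 = 8 truth assignments over (u0, u1, u2).
Check each against the 10 clauses (columns in the order u0, u1, u2):
  F F F  ✗ fails (u2 || u1 || u0)
  F F T  ✗ fails (u1 || u0)
  F T F  ✗ fails (!u1 || u0 || u2)
  F T T  ✗ fails (!u2 || u0)
  T F F  ✗ fails (!u0 || u2)
  T F T  ✗ fails (!u2 || !u0 || u1)
  T T F  ✗ fails (!u0 || u2)
  T T T  ✓ satisfies all
1 of the 8 rows is a model.

1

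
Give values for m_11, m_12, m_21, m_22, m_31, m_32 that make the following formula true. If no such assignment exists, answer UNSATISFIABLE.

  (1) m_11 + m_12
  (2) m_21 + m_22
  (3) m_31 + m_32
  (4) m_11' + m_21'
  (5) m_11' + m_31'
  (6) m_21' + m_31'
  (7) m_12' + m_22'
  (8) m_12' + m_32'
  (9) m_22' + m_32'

Suppose m_11 = 1.
(m_21') alone gives m_21 = 0.
(m_22) alone gives m_22 = 1.
(m_31') alone gives m_31 = 0.
(m_32) alone gives m_32 = 1.
That conflicts with the unit clause (m_32').
So m_11 must be the other value — set m_11 = 0.
(m_12) alone gives m_12 = 1.
(m_22') alone gives m_22 = 0.
(m_21) alone gives m_21 = 1.
(m_31') alone gives m_31 = 0.
(m_32) alone gives m_32 = 1.
That conflicts with the unit clause (m_32').
Either choice for m_11 ends in contradiction.

UNSATISFIABLE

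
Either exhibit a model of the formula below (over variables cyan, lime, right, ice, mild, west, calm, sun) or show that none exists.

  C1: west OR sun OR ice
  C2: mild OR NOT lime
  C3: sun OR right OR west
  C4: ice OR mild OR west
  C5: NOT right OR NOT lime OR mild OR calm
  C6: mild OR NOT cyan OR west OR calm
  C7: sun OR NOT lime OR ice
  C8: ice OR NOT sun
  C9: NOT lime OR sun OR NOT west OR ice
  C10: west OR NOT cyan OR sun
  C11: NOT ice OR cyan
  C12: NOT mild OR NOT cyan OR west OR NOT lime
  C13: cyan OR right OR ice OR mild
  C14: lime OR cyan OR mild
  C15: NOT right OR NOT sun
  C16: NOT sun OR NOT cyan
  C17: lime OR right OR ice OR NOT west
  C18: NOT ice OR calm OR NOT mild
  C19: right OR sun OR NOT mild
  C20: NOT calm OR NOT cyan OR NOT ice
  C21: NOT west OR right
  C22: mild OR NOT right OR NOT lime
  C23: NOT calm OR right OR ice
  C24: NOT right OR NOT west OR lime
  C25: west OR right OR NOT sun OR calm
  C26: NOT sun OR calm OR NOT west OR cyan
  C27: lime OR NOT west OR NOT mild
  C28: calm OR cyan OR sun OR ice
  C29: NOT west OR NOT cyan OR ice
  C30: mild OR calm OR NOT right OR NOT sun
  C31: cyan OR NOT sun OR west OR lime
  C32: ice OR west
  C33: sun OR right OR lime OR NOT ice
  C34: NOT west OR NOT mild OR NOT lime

Suppose mild = true.
Suppose ice = true.
The clause (cyan) is unit, so cyan = true.
The clause (NOT sun) is unit, so sun = false.
The clause (west) is unit, so west = true.
The clause (calm) is unit, so calm = true.
Now (NOT calm) is unsatisfied and unit — conflict.
So ice must be the other value — set ice = false.
The clause (NOT sun) is unit, so sun = false.
The clause (west) is unit, so west = true.
The clause (NOT lime) is unit, so lime = false.
Now (lime) is unsatisfied and unit — conflict.
Either choice for ice ends in contradiction.
So mild must be the other value — set mild = false.
The clause (NOT lime) is unit, so lime = false.
The clause (cyan) is unit, so cyan = true.
The clause (NOT sun) is unit, so sun = false.
The clause (west) is unit, so west = true.
The clause (right) is unit, so right = true.
Now (NOT right) is unsatisfied and unit — conflict.
Either choice for mild ends in contradiction.

UNSATISFIABLE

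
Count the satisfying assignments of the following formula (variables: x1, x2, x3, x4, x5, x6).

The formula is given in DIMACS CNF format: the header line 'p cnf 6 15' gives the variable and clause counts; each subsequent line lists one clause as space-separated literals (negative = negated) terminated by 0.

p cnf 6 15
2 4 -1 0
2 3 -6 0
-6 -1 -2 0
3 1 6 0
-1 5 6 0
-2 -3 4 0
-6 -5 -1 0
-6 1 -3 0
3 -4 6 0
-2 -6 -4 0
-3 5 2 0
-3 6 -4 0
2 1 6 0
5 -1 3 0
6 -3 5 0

3

There are 2^6 = 64 truth assignments over (x1, x2, x3, x4, x5, x6).
Split on x1. With x1 = True, the clauses containing x1 are satisfied and ¬x1 drops from the rest; 1 of the 2^5 = 32 assignments to the other variables satisfy what remains.
With x1 = False, by the same count on the reduced clause set, 2 assignments work.
(One model: x1=F, x2=T, x3=F, x4=F, x5=F, x6=T.)
Total: 1 + 2 = 3.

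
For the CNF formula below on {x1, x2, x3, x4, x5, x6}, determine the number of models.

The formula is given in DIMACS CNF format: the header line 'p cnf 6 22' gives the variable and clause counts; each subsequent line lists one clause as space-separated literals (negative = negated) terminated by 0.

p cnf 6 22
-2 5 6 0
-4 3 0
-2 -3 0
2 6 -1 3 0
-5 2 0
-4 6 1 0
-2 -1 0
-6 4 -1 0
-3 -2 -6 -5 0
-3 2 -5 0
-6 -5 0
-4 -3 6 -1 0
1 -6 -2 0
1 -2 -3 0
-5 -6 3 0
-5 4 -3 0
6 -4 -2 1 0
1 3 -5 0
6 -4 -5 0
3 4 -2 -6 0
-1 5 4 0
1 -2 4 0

There are 2^6 = 64 truth assignments over (x1, x2, x3, x4, x5, x6).
Split on x5. With x5 = True, the clauses containing x5 are satisfied and ¬x5 drops from the rest; 0 of the 2^5 = 32 assignments to the other variables satisfy what remains.
With x5 = False, by the same count on the reduced clause set, 6 assignments work.
(One model: x1=F, x2=F, x3=F, x4=F, x5=F, x6=F.)
Total: 0 + 6 = 6.

6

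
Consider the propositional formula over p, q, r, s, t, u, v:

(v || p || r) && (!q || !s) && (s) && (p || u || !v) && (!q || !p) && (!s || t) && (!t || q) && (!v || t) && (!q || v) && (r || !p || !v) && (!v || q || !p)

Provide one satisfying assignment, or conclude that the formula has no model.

UNSATISFIABLE

(s) alone gives s = true.
(!q) alone gives q = false.
(t) alone gives t = true.
But (!t) is also a unit clause — contradiction.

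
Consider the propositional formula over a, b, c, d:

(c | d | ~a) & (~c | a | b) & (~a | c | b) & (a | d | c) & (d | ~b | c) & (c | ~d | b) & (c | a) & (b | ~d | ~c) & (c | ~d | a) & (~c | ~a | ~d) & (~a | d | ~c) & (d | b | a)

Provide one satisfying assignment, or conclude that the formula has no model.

a: 0,  b: 1,  c: 1,  d: 0

Branch on c: set c = 1.
Branch on a: set a = 0.
From the singleton clause (b), b = 1.
Every clause is now satisfied; d is unconstrained.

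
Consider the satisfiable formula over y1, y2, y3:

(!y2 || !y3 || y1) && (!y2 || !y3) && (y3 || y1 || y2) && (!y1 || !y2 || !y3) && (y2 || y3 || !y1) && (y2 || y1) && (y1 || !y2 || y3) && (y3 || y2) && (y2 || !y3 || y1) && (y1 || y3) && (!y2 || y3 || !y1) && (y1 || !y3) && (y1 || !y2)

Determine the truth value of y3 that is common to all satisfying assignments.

True

Suppose y3 = false.
The clause (y2) is unit, so y2 = true.
The clause (y1) is unit, so y1 = true.
Now (!y1) is unsatisfied and unit — conflict.
So every satisfying assignment has y3 = True.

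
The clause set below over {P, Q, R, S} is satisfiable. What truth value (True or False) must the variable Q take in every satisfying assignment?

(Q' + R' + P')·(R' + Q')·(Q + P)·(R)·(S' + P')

False

Suppose Q = 1.
(R') alone gives R = 0.
But (R) is also a unit clause — contradiction.
So every satisfying assignment has Q = False.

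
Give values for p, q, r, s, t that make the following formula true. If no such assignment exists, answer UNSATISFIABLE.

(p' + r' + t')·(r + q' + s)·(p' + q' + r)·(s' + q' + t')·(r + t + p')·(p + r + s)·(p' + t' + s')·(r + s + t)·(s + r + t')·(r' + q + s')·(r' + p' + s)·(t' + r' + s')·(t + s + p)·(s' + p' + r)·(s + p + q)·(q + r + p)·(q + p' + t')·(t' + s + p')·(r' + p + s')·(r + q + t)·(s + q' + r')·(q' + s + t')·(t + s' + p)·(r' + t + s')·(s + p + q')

Branch on p: set p = 0.
Branch on r: set r = 1.
The clause (s') is unit, so s = 0.
The clause (t) is unit, so t = 1.
The clause (q) is unit, so q = 1.
That conflicts with the unit clause (q').
So r must be the other value — set r = 0.
The clause (s) is unit, so s = 1.
The clause (q) is unit, so q = 1.
The clause (t') is unit, so t = 0.
That conflicts with the unit clause (t).
Both values of r lead to a conflict.
So p must be the other value — set p = 1.
Branch on r: set r = 0.
The clause (q') is unit, so q = 0.
The clause (t) is unit, so t = 1.
That conflicts with the unit clause (t').
So r must be the other value — set r = 1.
The clause (t') is unit, so t = 0.
The clause (s) is unit, so s = 1.
That conflicts with the unit clause (s').
Both values of r lead to a conflict.
Both values of p lead to a conflict.

UNSATISFIABLE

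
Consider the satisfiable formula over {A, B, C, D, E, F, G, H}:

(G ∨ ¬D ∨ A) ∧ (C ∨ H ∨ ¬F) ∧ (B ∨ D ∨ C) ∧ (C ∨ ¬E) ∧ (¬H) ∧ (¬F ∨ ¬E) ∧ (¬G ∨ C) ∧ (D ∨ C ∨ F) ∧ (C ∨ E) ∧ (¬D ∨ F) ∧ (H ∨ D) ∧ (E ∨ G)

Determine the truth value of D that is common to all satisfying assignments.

True

Suppose D = False.
Unit clause (¬H) forces H = False.
That conflicts with the unit clause (H).
So every satisfying assignment has D = True.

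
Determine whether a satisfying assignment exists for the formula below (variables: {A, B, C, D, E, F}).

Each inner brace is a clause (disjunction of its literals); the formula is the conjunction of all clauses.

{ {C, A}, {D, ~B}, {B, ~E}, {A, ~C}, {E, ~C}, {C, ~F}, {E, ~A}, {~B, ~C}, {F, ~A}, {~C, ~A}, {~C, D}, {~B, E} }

Branch on C: set C = 1.
Unit clause (A) forces A = 1.
But (~A) is also a unit clause — contradiction.
Undo C and try C = 0.
Unit clause (A) forces A = 1.
Unit clause (~F) forces F = 0.
But (F) is also a unit clause — contradiction.
Either choice for C ends in contradiction.
No assignment satisfies every clause.

No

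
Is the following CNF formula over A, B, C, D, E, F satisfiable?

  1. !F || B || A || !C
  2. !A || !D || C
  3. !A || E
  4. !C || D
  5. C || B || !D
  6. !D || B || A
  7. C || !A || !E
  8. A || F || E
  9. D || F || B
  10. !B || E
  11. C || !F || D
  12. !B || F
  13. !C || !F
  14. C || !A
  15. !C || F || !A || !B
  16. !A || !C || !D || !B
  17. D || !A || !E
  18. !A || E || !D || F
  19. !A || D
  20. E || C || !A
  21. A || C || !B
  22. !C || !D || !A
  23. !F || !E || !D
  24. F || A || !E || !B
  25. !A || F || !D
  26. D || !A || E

Suppose A = false.
Suppose C = false.
(!B) alone gives B = false.
(!D) alone gives D = false.
(F) alone gives F = true.
That conflicts with the unit clause (!F).
So C must be the other value — set C = true.
(D) alone gives D = true.
(B) alone gives B = true.
(E) alone gives E = true.
(F) alone gives F = true.
That conflicts with the unit clause (!F).
Neither C = true nor C = false works.
So A must be the other value — set A = true.
(E) alone gives E = true.
(C) alone gives C = true.
(D) alone gives D = true.
That conflicts with the unit clause (!D).
Neither A = true nor A = false works.
No assignment satisfies every clause.

No, unsatisfiable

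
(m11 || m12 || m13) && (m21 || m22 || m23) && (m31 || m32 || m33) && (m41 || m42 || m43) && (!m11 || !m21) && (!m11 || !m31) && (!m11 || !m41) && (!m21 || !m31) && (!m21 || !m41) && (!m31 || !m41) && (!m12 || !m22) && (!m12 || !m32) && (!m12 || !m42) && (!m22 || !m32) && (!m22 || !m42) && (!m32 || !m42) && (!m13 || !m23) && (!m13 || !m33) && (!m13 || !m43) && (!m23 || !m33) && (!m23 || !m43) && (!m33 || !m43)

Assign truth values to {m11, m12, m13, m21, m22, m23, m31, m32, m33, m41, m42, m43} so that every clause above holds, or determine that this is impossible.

UNSATISFIABLE

Try m11 = false.
Try m12 = true.
Unit clause (!m22) forces m22 = false.
Unit clause (!m32) forces m32 = false.
Unit clause (!m42) forces m42 = false.
Try m21 = true.
Unit clause (!m31) forces m31 = false.
Unit clause (m33) forces m33 = true.
Unit clause (!m41) forces m41 = false.
Unit clause (m43) forces m43 = true.
But (!m43) is also a unit clause — contradiction.
That branch fails; take m21 = false instead.
Unit clause (m23) forces m23 = true.
Unit clause (!m13) forces m13 = false.
Unit clause (!m33) forces m33 = false.
Unit clause (m31) forces m31 = true.
Unit clause (!m41) forces m41 = false.
Unit clause (m43) forces m43 = true.
But (!m43) is also a unit clause — contradiction.
Neither m21 = true nor m21 = false works.
That branch fails; take m12 = false instead.
Unit clause (m13) forces m13 = true.
Unit clause (!m23) forces m23 = false.
Unit clause (!m33) forces m33 = false.
Unit clause (!m43) forces m43 = false.
Try m21 = true.
Unit clause (!m31) forces m31 = false.
Unit clause (m32) forces m32 = true.
Unit clause (!m41) forces m41 = false.
Unit clause (m42) forces m42 = true.
But (!m42) is also a unit clause — contradiction.
That branch fails; take m21 = false instead.
Unit clause (m22) forces m22 = true.
Unit clause (!m32) forces m32 = false.
Unit clause (m31) forces m31 = true.
Unit clause (!m41) forces m41 = false.
Unit clause (m42) forces m42 = true.
But (!m42) is also a unit clause — contradiction.
Neither m21 = true nor m21 = false works.
Neither m12 = true nor m12 = false works.
That branch fails; take m11 = true instead.
Unit clause (!m21) forces m21 = false.
Unit clause (!m31) forces m31 = false.
Unit clause (!m41) forces m41 = false.
Try m22 = true.
Unit clause (!m12) forces m12 = false.
Unit clause (!m32) forces m32 = false.
Unit clause (m33) forces m33 = true.
Unit clause (!m42) forces m42 = false.
Unit clause (m43) forces m43 = true.
But (!m43) is also a unit clause — contradiction.
That branch fails; take m22 = false instead.
Unit clause (m23) forces m23 = true.
Unit clause (!m13) forces m13 = false.
Unit clause (!m33) forces m33 = false.
Unit clause (m32) forces m32 = true.
Unit clause (!m12) forces m12 = false.
Unit clause (!m42) forces m42 = false.
Unit clause (m43) forces m43 = true.
But (!m43) is also a unit clause — contradiction.
Neither m22 = true nor m22 = false works.
Neither m11 = true nor m11 = false works.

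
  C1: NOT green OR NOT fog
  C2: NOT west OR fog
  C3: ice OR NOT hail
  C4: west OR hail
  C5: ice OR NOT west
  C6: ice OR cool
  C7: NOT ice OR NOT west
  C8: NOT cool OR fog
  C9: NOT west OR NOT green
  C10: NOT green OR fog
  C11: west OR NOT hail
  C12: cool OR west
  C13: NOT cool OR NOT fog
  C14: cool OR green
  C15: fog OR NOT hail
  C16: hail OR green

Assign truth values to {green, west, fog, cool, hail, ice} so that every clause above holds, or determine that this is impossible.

UNSATISFIABLE

Branch on green: set green = false.
From the singleton clause (cool), cool = true.
From the singleton clause (fog), fog = true.
But (NOT fog) is also a unit clause — contradiction.
Backtrack on green: now try green = true.
From the singleton clause (NOT fog), fog = false.
But (fog) is also a unit clause — contradiction.
Either choice for green ends in contradiction.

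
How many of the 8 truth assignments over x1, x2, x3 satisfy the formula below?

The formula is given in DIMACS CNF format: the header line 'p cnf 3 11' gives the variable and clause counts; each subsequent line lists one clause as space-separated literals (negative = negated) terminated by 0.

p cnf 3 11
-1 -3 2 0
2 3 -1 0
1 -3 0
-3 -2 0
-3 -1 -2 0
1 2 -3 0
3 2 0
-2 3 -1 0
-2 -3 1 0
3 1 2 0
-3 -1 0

There are 2^3 = 8 truth assignments over (x1, x2, x3).
Check each against the 11 clauses (columns in the order x1, x2, x3):
  F F F  ✗ fails (x3 ∨ x2)
  F F T  ✗ fails (x1 ∨ ¬x3)
  F T F  ✓ satisfies all
  F T T  ✗ fails (x1 ∨ ¬x3)
  T F F  ✗ fails (x2 ∨ x3 ∨ ¬x1)
  T F T  ✗ fails (¬x1 ∨ ¬x3 ∨ x2)
  T T F  ✗ fails (¬x2 ∨ x3 ∨ ¬x1)
  T T T  ✗ fails (¬x3 ∨ ¬x2)
1 of the 8 rows is a model.

1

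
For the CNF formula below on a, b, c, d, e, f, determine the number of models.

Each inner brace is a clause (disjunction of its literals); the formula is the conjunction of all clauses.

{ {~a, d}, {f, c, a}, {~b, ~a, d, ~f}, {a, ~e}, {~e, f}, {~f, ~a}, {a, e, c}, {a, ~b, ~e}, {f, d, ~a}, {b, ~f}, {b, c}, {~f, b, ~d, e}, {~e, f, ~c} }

9

There are 2^6 = 64 truth assignments over (a, b, c, d, e, f).
Split on e. With e = 1, the clauses containing e are satisfied and ~e drops from the rest; 0 of the 2^5 = 32 assignments to the other variables satisfy what remains.
With e = 0, by the same count on the reduced clause set, 9 assignments work.
(One model: a=F, b=F, c=T, d=F, e=F, f=F.)
Total: 0 + 9 = 9.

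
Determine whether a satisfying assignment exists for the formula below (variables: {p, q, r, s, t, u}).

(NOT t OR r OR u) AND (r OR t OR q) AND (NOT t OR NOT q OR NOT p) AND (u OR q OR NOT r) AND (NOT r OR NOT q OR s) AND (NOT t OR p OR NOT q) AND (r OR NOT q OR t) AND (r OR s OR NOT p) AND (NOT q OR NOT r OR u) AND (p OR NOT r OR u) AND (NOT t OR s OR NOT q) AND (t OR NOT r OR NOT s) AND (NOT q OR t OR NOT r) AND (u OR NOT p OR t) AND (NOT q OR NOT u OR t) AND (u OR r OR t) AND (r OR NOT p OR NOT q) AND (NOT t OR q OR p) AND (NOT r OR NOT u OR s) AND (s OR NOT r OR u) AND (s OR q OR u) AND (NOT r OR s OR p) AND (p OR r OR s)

Case t = true:
Case r = true:
Case q = false:
The clause (u) is unit, so u = true.
The clause (p) is unit, so p = true.
The clause (s) is unit, so s = true.
Every clause now holds.
A satisfying assignment: p: true; q: false; r: true; s: true; t: true; u: true.

Yes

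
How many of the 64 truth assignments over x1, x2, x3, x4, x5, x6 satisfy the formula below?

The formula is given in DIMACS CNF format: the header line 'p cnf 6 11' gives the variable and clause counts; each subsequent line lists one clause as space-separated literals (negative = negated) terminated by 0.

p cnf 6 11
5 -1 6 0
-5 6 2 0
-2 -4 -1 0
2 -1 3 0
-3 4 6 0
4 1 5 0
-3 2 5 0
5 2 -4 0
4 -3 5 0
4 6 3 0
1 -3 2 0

There are 2^6 = 64 truth assignments over (x1, x2, x3, x4, x5, x6).
Split on x1. With x1 = True, the clauses containing x1 are satisfied and ¬x1 drops from the rest; 5 of the 2^5 = 32 assignments to the other variables satisfy what remains.
With x1 = False, by the same count on the reduced clause set, 12 assignments work.
(One model: x1=F, x2=F, x3=F, x4=F, x5=T, x6=T.)
Total: 5 + 12 = 17.

17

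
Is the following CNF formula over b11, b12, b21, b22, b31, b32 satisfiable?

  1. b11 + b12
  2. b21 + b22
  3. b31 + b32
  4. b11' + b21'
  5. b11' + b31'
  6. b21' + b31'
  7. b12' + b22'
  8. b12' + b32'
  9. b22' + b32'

No, unsatisfiable

Suppose b11 = 1.
The clause (b21') is unit, so b21 = 0.
The clause (b22) is unit, so b22 = 1.
The clause (b31') is unit, so b31 = 0.
The clause (b32) is unit, so b32 = 1.
That conflicts with the unit clause (b32').
That branch fails; take b11 = 0 instead.
The clause (b12) is unit, so b12 = 1.
The clause (b22') is unit, so b22 = 0.
The clause (b21) is unit, so b21 = 1.
The clause (b31') is unit, so b31 = 0.
The clause (b32) is unit, so b32 = 1.
That conflicts with the unit clause (b32').
Both values of b11 lead to a conflict.
No assignment satisfies every clause.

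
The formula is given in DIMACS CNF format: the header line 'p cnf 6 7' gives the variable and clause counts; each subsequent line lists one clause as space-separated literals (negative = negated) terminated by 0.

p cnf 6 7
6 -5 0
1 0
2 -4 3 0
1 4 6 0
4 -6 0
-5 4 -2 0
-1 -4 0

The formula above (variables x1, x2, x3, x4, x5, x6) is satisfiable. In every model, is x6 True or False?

Suppose x6 = True.
The clause (x1) is unit, so x1 = True.
The clause (x4) is unit, so x4 = True.
Now (¬x4) is unsatisfied and unit — conflict.
So every satisfying assignment has x6 = False.

False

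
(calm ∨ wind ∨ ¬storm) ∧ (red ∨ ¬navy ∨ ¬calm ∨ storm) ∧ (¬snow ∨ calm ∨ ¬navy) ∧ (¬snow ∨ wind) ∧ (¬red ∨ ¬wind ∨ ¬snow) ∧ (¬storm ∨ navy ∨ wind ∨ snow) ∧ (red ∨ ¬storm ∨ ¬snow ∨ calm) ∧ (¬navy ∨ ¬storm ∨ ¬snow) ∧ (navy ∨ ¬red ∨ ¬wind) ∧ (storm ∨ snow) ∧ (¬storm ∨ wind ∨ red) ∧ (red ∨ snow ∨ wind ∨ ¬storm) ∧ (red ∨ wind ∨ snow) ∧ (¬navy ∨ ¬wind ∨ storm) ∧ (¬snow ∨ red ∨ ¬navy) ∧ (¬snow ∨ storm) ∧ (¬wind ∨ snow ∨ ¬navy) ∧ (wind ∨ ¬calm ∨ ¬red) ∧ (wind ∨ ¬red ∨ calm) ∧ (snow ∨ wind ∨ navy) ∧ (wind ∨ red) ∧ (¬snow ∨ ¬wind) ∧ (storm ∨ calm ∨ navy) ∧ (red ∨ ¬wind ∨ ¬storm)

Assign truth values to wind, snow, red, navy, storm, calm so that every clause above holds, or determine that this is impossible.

UNSATISFIABLE

Try snow = False.
(storm) alone gives storm = True.
Try calm = True.
Try navy = True.
(¬wind) alone gives wind = False.
(red) alone gives red = True.
But (¬red) is also a unit clause — contradiction.
That branch fails; take navy = False instead.
(wind) alone gives wind = True.
(¬red) alone gives red = False.
But (red) is also a unit clause — contradiction.
Both values of navy lead to a conflict.
That branch fails; take calm = False instead.
(wind) alone gives wind = True.
(¬navy) alone gives navy = False.
(¬red) alone gives red = False.
But (red) is also a unit clause — contradiction.
Both values of calm lead to a conflict.
That branch fails; take snow = True instead.
(wind) alone gives wind = True.
But (¬wind) is also a unit clause — contradiction.
Both values of snow lead to a conflict.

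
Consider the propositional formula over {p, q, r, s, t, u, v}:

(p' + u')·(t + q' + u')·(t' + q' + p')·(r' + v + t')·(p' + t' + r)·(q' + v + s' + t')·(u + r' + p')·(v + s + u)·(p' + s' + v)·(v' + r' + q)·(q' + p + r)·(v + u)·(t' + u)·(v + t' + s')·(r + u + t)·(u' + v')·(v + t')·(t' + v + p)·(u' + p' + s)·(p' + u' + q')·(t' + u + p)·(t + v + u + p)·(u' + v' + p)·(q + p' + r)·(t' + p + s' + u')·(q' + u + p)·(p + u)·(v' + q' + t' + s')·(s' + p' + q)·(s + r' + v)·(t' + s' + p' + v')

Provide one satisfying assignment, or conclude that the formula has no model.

Case p = 0:
Unit clause (u) forces u = 1.
Unit clause (v') forces v = 0.
Unit clause (t') forces t = 0.
Unit clause (q') forces q = 0.
Case s = 1:
All clauses hold; r can take either value.

p: 0, q: 0, r: 1, s: 1, t: 0, u: 1, v: 0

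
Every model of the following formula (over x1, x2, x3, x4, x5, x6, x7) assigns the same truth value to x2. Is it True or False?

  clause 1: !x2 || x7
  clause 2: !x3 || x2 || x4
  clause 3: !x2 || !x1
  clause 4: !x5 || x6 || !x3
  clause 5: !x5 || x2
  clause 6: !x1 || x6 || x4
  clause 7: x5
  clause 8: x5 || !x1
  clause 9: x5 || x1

Suppose x2 = false.
The clause (!x5) is unit, so x5 = false.
But (x5) is also a unit clause — contradiction.
So every satisfying assignment has x2 = True.

True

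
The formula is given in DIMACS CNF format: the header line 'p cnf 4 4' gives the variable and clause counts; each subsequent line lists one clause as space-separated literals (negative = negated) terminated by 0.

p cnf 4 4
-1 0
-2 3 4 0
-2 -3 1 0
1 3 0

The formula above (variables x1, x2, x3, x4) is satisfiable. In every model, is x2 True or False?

False

Suppose x2 = True.
Unit clause (¬x1) forces x1 = False.
Unit clause (¬x3) forces x3 = False.
Now (x3) is unsatisfied and unit — conflict.
So every satisfying assignment has x2 = False.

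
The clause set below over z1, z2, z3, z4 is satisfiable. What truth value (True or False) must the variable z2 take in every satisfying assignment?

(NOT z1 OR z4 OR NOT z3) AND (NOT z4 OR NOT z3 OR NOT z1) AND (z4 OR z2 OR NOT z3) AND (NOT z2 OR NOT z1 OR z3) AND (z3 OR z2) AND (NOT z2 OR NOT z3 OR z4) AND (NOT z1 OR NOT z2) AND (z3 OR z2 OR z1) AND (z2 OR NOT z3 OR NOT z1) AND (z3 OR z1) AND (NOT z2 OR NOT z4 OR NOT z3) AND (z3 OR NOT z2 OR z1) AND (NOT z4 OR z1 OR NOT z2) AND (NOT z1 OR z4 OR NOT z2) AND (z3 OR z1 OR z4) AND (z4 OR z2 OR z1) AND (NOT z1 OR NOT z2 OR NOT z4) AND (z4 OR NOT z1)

Suppose z2 = true.
Unit clause (NOT z1) forces z1 = false.
Unit clause (z3) forces z3 = true.
Unit clause (z4) forces z4 = true.
But (NOT z4) is also a unit clause — contradiction.
So every satisfying assignment has z2 = False.

False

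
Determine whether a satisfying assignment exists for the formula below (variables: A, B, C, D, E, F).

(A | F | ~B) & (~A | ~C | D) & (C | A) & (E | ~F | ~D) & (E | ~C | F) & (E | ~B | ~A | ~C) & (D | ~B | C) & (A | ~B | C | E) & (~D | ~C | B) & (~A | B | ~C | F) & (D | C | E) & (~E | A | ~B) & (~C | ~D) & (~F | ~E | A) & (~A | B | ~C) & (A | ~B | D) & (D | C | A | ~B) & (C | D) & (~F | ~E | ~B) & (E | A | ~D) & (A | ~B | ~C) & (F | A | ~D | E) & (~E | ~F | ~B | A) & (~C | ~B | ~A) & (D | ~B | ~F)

Satisfiable

Try C = 0.
From the singleton clause (A), A = 1.
From the singleton clause (D), D = 1.
Try E = 0.
From the singleton clause (~F), F = 0.
No clause remains; B is free.
A satisfying assignment: A=1,  B=0,  C=0,  D=1,  E=0,  F=0.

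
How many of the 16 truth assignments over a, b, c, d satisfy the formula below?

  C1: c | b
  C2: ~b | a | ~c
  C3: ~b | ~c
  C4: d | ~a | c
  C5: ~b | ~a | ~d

There are 2^4 = 16 truth assignments over (a, b, c, d).
Check each against the 5 clauses (columns in the order a, b, c, d):
  F F F F  ✗ fails (c | b)
  F F F T  ✗ fails (c | b)
  F F T F  ✓ satisfies all
  F F T T  ✓ satisfies all
  F T F F  ✓ satisfies all
  F T F T  ✓ satisfies all
  F T T F  ✗ fails (~b | a | ~c)
  F T T T  ✗ fails (~b | a | ~c)
  T F F F  ✗ fails (c | b)
  T F F T  ✗ fails (c | b)
  T F T F  ✓ satisfies all
  T F T T  ✓ satisfies all
  T T F F  ✗ fails (d | ~a | c)
  T T F T  ✗ fails (~b | ~a | ~d)
  T T T F  ✗ fails (~b | ~c)
  T T T T  ✗ fails (~b | ~c)
6 of the 16 rows are models.

6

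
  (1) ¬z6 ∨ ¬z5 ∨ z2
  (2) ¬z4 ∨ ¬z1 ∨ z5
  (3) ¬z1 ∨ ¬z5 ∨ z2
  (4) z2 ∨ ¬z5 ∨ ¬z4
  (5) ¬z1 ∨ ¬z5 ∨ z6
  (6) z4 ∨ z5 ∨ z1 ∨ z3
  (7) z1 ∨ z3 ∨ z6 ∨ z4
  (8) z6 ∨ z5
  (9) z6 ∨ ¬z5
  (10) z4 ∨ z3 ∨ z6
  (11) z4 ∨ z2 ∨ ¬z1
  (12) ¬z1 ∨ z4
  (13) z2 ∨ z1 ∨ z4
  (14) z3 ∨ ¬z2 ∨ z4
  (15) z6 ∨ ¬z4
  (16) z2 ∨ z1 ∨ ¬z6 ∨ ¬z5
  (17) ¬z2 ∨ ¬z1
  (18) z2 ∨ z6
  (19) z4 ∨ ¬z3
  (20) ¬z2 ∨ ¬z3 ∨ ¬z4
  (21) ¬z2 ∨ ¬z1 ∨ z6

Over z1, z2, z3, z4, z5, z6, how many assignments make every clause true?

There are 2^6 = 64 truth assignments over (z1, z2, z3, z4, z5, z6).
Split on z3. With z3 = True, the clauses containing z3 are satisfied and ¬z3 drops from the rest; 1 of the 2^5 = 32 assignments to the other variables satisfy what remains.
With z3 = False, by the same count on the reduced clause set, 3 assignments work.
Total: 1 + 3 = 4.

4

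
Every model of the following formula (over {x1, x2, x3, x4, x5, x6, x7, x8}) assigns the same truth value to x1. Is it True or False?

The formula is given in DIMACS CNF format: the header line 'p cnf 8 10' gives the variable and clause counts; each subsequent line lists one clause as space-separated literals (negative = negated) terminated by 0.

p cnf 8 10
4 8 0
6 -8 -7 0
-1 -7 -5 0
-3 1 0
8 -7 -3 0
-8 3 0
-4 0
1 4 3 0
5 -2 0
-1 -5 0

True

Suppose x1 = False.
From the singleton clause (¬x3), x3 = False.
From the singleton clause (¬x8), x8 = False.
From the singleton clause (x4), x4 = True.
But (¬x4) is also a unit clause — contradiction.
So every satisfying assignment has x1 = True.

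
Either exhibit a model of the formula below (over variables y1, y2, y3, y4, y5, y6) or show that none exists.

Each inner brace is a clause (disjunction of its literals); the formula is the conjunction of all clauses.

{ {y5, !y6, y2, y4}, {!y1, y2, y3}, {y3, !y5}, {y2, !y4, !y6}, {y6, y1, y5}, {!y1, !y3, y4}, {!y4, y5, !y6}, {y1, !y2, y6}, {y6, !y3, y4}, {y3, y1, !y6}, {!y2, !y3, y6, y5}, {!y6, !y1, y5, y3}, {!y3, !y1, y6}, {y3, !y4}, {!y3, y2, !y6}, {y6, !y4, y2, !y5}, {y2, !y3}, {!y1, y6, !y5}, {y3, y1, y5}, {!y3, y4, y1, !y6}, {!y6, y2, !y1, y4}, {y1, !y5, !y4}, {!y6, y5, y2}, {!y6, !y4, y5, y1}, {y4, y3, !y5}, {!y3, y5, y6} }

y1 ↦ true; y2 ↦ true; y3 ↦ true; y4 ↦ true; y5 ↦ true; y6 ↦ true

Try y3 = true.
The clause (y2) is unit, so y2 = true.
Try y1 = true.
The clause (y4) is unit, so y4 = true.
The clause (y6) is unit, so y6 = true.
The clause (y5) is unit, so y5 = true.
All clauses are satisfied.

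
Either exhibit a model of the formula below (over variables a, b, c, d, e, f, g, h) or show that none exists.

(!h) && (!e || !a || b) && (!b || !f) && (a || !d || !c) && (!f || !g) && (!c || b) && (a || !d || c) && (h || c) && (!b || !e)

a=true, b=true, c=true, d=false, e=false, f=false, g=true, h=false

From the singleton clause (!h), h = false.
From the singleton clause (c), c = true.
From the singleton clause (b), b = true.
From the singleton clause (!f), f = false.
From the singleton clause (!e), e = false.
Try a = true.
No clause remains; d, g are free.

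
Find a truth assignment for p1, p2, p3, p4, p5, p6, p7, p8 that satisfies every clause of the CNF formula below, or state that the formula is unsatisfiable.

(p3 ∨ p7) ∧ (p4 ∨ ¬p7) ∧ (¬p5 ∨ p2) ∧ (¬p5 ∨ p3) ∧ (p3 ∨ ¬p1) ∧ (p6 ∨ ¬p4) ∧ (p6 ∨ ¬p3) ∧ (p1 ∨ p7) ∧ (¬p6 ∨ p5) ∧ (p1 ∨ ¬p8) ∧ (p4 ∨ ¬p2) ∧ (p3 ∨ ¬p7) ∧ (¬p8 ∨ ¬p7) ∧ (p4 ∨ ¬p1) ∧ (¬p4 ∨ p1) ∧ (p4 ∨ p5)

p1 ↦ True, p2 ↦ True, p3 ↦ True, p4 ↦ True, p5 ↦ True, p6 ↦ True, p7 ↦ True, p8 ↦ False

Case p3 = True:
From the singleton clause (p6), p6 = True.
From the singleton clause (p5), p5 = True.
From the singleton clause (p2), p2 = True.
From the singleton clause (p4), p4 = True.
From the singleton clause (p1), p1 = True.
Case p8 = False:
Every clause is now satisfied; p7 is unconstrained.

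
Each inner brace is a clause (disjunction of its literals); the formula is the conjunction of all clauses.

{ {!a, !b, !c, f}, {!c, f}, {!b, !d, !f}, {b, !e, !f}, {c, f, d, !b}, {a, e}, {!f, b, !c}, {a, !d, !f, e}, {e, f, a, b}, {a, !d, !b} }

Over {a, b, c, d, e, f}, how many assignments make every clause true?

16

There are 2^6 = 64 truth assignments over (a, b, c, d, e, f).
Split on a. With a = true, the clauses containing a are satisfied and !a drops from the rest; 12 of the 2^5 = 32 assignments to the other variables satisfy what remains.
With a = false, by the same count on the reduced clause set, 4 assignments work.
(One model: a=F, b=F, c=F, d=F, e=T, f=F.)
Total: 12 + 4 = 16.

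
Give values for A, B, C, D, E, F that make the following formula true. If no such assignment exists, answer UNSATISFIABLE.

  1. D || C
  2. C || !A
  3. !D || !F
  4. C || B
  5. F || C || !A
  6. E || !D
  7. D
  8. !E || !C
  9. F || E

The clause (D) is unit, so D = true.
The clause (!F) is unit, so F = false.
The clause (E) is unit, so E = true.
The clause (!C) is unit, so C = false.
The clause (!A) is unit, so A = false.
The clause (B) is unit, so B = true.
This assignment satisfies each clause.

A=false,  B=true,  C=false,  D=true,  E=true,  F=false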